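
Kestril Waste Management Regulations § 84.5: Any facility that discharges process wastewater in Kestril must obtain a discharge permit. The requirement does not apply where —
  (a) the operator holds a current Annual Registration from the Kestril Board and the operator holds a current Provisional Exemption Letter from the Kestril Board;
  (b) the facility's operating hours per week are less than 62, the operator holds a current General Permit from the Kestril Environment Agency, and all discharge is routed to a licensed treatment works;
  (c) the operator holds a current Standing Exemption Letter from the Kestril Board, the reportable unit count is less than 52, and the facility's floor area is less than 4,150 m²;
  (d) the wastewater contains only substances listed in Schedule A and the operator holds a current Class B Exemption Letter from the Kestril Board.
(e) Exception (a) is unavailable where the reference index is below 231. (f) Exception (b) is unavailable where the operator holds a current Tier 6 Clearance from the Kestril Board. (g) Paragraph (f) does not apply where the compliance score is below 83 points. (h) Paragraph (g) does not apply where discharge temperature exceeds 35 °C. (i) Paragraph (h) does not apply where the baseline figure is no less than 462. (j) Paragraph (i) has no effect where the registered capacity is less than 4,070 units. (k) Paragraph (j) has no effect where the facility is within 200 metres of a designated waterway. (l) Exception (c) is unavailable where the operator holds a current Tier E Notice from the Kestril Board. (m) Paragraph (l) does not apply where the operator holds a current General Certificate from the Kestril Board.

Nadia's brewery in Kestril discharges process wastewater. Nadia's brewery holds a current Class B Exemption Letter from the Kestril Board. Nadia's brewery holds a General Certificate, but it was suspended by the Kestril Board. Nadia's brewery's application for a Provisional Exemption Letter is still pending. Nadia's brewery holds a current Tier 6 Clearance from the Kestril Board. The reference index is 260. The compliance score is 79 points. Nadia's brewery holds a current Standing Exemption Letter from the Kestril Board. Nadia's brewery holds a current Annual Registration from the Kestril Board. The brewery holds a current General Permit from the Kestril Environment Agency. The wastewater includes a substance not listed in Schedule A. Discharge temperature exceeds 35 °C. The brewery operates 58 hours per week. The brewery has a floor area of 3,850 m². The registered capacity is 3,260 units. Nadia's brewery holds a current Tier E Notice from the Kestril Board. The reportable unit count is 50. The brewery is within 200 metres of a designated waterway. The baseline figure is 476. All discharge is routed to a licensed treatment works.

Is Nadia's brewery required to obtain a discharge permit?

Exception (a) requires that the operator holds a current Provisional Exemption Letter from the Kestril Board; but the Provisional Exemption Letter is not current, so (a) is unavailable.
All of (b)'s requirements are met (the facility's operating hours per week are 58, less than the 62 limit; a current General Permit is held; discharge is routed to a licensed treatment works). Under paragraphs (f)–(k): (f) is engaged (a current Tier 6 Clearance is held), but is set aside by (g): (g) applies — the compliance score is 79 points, below the 83 points limit. (h) would limit (g) — discharge temperature exceeds 35 °C — but (i) sets (h) aside: (i) operates — the baseline figure is 476, meeting the 462 threshold. (j) operates (the registered capacity is 3,260 units, less than the 4,070 units limit), but is set aside by (k): (k) applies — the brewery is within 200 m of a designated waterway. (b) remains available.
All of (c)'s requirements are met (a current Standing Exemption Letter is held; the reportable unit count is 50, less than the 52 limit; the facility's floor area is 3,850 m², less than the 4,150 m² limit). However, paragraphs (l)–(m) must be considered: (l) operates against (c): a current Tier E Notice is held. (m) does not operate here (there is no General Certificate in force), so (l) stands. So (c) is unavailable.
Exception (d) does not apply: the wastewater includes a non-Schedule-A substance.

No — exception (b) applies; Nadia's brewery is not required to obtain a discharge permit.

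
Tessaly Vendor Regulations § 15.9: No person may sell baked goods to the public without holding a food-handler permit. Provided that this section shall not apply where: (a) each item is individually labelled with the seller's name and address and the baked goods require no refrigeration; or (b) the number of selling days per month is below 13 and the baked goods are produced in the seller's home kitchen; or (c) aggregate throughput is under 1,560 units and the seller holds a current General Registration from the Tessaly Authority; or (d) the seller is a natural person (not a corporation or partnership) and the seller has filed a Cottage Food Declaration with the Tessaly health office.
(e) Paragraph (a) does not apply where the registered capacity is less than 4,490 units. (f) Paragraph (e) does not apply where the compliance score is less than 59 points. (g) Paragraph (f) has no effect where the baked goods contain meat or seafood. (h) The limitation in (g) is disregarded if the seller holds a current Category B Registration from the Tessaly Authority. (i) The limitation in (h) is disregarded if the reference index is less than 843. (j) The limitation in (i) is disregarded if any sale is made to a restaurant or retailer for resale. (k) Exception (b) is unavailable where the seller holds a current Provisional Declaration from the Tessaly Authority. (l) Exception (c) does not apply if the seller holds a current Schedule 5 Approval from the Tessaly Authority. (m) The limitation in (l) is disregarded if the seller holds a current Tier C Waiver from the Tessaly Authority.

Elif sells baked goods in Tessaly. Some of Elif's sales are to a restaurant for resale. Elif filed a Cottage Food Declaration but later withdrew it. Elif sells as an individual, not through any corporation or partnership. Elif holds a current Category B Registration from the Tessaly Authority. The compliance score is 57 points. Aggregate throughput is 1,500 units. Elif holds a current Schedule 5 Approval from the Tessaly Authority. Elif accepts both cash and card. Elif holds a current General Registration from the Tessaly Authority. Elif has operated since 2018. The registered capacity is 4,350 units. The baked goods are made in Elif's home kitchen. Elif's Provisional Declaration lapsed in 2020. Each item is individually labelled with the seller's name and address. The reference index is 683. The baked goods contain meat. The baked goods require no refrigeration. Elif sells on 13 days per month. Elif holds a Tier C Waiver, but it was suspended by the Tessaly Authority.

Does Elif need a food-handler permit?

All of (a)'s requirements are met (items are individually labelled; the baked goods are shelf-stable). Under paragraphs (e)–(j): (e) would limit (a) — the registered capacity is 4,350 units, less than the 4,490 units limit — but (f) sets (e) aside: (f) operates against (e): the compliance score is 57 points, less than the 59 points limit. (g) operates (the baked goods contain meat), but is itself disapplied by (h): (h) is engaged — a current Category B Registration is held. (i) would limit (h) — the reference index is 683, less than the 843 limit — but (j) sets (i) aside: (j) operates against (i): some sales are to a restaurant for resale. So (a) applies.
Exception (b) does not apply: the number of selling days per month is 13, not below 13.
Exception (c)'s conditions are all satisfied: aggregate throughput is 1,500 units, under the 1,560 units limit; a current General Registration is held. But: (l) operates against (c): a current Schedule 5 Approval is held. (m) is not triggered (the Tier C Waiver is not current), so (l) stands. So (c) is unavailable.
Exception (d) requires that the seller has filed a Cottage Food Declaration with the Tessaly health office; but the Cottage Food Declaration was withdrawn, so (d) is unavailable.

No — exception (a) applies; Elif is not required to hold a food-handler permit.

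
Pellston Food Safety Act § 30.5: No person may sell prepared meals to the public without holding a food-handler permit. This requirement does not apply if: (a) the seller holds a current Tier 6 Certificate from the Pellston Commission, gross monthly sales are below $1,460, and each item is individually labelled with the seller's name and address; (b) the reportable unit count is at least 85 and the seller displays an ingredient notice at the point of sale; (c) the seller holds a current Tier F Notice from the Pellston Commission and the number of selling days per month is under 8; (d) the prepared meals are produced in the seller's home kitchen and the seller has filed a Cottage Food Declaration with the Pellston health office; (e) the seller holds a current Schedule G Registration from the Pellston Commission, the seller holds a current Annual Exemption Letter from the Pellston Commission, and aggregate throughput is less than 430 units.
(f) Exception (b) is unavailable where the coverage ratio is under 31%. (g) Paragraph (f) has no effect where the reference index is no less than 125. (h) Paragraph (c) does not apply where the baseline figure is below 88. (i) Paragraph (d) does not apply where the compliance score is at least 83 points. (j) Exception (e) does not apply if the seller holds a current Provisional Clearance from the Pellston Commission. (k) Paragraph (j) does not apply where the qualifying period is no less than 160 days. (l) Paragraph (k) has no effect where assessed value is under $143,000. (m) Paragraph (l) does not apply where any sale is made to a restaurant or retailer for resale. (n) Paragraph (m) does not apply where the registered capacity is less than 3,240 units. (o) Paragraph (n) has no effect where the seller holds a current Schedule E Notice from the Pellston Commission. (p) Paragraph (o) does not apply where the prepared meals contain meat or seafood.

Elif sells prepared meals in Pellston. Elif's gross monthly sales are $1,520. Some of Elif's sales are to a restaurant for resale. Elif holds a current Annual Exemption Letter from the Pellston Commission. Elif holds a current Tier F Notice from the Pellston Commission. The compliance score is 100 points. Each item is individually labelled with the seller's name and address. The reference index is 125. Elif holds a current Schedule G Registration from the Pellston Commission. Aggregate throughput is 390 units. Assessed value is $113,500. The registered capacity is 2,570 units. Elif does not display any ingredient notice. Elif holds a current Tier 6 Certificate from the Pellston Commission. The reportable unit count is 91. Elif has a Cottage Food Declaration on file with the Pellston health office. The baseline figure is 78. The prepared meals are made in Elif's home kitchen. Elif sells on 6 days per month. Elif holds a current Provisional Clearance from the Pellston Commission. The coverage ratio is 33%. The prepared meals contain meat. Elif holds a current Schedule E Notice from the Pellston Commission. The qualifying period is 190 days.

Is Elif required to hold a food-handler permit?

Exception (a) requires that gross monthly sales are below $1,460; but gross monthly sales are $1,520, not below $1,460, so (a) is unavailable.
Exception (b) fails — no ingredient notice is displayed.
Exception (c)'s conditions are all satisfied: a current Tier F Notice is held; the number of selling days per month is 6, under the 8 limit. Turning to paragraph (h): (h) applies — the baseline figure is 78, below the 88 limit. (c) is therefore removed.
All of (d)'s requirements are met (the prepared meals are home-kitchen produced; a Cottage Food Declaration is on file). But applying paragraph (i): (i) is triggered — the compliance score is 100 points, meeting the 83 points threshold. So (d) is unavailable.
Exception (e) is satisfied on its face — a current Schedule G Registration is held; a current Annual Exemption Letter is held; aggregate throughput is 390 units, less than the 430 units limit. But: (j) operates against (e): a current Provisional Clearance is held. (k) applies (the qualifying period is 190 days, meeting the 160 days threshold), but is set aside by (l): (l) is engaged — assessed value is $113,500, under the $143,000 limit. (m) would limit (l) — some sales are to a restaurant for resale — but (n) sets (m) aside: (n) operates against (m): the registered capacity is 2,570 units, less than the 3,240 units limit. (o) is triggered (a current Schedule E Notice is held), but is set aside by (p): (p) applies — the prepared meals contain meat. Exception (e) does not apply.
Every exception is unavailable, so the rule governs.

Yes — Elif must hold a food-handler permit.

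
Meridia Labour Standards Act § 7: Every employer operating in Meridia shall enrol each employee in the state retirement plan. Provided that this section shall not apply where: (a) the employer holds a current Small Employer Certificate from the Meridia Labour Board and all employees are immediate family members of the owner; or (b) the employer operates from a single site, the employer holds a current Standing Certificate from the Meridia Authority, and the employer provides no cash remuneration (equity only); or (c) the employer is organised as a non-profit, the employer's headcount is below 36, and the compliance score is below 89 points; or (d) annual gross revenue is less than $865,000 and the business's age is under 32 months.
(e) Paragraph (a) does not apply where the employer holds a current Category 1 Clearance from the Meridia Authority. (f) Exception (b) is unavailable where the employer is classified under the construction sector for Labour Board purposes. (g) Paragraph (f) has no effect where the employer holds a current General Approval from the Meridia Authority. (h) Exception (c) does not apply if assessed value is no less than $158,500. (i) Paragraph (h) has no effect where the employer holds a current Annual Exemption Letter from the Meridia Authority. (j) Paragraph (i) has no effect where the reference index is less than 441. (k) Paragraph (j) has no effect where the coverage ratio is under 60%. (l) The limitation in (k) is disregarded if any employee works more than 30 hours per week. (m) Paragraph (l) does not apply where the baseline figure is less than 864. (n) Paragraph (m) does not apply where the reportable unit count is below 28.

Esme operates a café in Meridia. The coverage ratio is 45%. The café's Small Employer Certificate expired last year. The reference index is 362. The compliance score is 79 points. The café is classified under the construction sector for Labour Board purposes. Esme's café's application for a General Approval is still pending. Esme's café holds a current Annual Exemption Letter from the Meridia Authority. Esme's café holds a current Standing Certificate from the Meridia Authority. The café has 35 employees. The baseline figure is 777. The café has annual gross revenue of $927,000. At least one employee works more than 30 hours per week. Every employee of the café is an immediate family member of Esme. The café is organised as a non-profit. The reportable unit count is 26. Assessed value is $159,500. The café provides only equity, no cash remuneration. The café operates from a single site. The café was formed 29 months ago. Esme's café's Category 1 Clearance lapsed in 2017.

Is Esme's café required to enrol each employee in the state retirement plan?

Exception (a) requires that the employer holds a current Small Employer Certificate from the Meridia Labour Board; but the Small Employer Certificate has expired, so (a) is unavailable.
Exception (b)'s conditions are all satisfied: the employer operates from a single site; a current Standing Certificate is held; remuneration is equity-only. But applying paragraphs (f)–(g): (f) applies — the café is classified under the construction sector. (g) is inapplicable (no current General Approval is held), so (f) stands. So (b) is unavailable.
Exception (c) is satisfied on its face — the employer is a non-profit; the employer's headcount is 35, below the 36 limit; the compliance score is 79 points, below the 89 points limit. However, paragraphs (h)–(n) must be considered: (h) operates — assessed value is $159,500, meeting the $158,500 threshold. (i) is triggered (a current Annual Exemption Letter is held), but is set aside by (j): (j) operates — the reference index is 362, less than the 441 limit. (k) would limit (j) — the coverage ratio is 45%, under the 60% limit — but (l) sets (k) aside: (l) operates against (k): at least one employee exceeds 30 hours/week. (m) is triggered (the baseline figure is 777, less than the 864 limit), but is overridden by (n): (n) is engaged — the reportable unit count is 26, below the 28 limit. So (c) is unavailable.
Exception (d) does not apply: annual gross revenue is $927,000, not less than $865,000.
No exception applies. The general rule governs.

Yes — Esme's café must enrol each employee in the state retirement plan.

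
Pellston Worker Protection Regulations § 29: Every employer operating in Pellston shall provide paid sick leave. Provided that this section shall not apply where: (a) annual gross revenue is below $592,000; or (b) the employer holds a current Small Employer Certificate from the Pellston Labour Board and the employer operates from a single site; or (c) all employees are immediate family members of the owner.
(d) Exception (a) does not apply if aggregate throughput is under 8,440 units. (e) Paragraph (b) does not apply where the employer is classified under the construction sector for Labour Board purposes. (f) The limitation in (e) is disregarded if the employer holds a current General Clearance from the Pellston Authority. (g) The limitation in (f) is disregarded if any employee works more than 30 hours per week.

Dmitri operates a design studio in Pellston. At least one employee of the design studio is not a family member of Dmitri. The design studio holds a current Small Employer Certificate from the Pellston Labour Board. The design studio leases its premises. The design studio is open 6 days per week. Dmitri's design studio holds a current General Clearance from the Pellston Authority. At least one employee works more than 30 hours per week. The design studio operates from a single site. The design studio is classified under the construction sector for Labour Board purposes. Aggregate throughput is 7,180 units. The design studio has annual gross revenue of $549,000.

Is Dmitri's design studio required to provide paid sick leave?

Yes — Dmitri's design studio must provide paid sick leave.

Exception (a) is satisfied on its face — annual gross revenue is $549,000, below the $592,000 limit. However, paragraph (d) must be considered: (d) is engaged — aggregate throughput is 7,180 units, under the 8,440 units limit. So (a) is unavailable.
Exception (b) is satisfied on its face — a current Small Employer Certificate is held; the employer operates from a single site. However, paragraphs (e)–(g) must be considered: (e) operates against (b): the design studio is classified under the construction sector. (f) would limit (e) — a current General Clearance is held — but (g) sets (f) aside: (g) is triggered — at least one employee exceeds 30 hours/week. So (b) is unavailable.
Exception (c) does not apply: at least one employee is not a family member.
No exception applies. The general rule governs.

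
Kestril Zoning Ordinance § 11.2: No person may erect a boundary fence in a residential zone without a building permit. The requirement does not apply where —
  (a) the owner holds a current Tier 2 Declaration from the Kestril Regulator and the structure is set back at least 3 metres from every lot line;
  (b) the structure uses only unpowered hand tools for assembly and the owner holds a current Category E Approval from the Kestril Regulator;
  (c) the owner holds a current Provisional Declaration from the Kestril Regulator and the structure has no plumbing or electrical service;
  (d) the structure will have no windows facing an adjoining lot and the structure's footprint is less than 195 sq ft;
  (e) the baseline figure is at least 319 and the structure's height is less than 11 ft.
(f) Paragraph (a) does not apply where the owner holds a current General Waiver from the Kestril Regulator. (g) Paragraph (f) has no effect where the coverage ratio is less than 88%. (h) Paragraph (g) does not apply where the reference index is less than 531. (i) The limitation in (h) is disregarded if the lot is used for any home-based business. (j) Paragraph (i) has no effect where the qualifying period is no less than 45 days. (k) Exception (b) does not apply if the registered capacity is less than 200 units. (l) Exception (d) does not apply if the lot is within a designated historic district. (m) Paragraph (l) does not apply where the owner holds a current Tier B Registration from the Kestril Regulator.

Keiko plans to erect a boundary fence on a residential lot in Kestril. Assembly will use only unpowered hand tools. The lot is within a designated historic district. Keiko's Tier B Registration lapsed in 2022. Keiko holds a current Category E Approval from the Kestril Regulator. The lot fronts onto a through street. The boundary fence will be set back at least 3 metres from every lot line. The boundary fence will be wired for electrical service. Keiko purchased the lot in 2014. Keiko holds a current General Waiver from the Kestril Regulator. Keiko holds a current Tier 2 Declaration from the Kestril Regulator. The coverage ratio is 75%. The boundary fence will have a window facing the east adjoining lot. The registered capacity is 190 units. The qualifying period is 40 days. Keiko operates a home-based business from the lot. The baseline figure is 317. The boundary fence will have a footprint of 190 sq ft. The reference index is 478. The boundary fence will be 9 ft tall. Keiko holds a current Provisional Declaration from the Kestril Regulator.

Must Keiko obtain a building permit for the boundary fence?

Exception (a)'s conditions are all satisfied: a current Tier 2 Declaration is held; the setback is at least 3 m on every side. Under paragraphs (f)–(j): (f) would limit (a) — a current General Waiver is held — but (g) sets (f) aside: (g) operates against (f): the coverage ratio is 75%, less than the 88% limit. (h) would limit (g) — the reference index is 478, less than the 531 limit — but (i) sets (h) aside: (i) applies — a home-based business operates on the lot. (j), which would lift (i), is inapplicable — the qualifying period is 40 days, short of 45 days. So (a) applies.
Exception (b)'s conditions are all satisfied: assembly uses only hand tools; a current Category E Approval is held. But applying paragraph (k): (k) operates against (b): the registered capacity is 190 units, less than the 200 units limit. (b) is therefore removed.
Exception (c) does not apply: electrical service is planned.
Exception (d) requires that the structure will have no windows facing an adjoining lot; but a window faces an adjoining lot, so (d) is unavailable.
Exception (e) fails — the baseline figure is 317, short of 319.

No — exception (a) applies; Keiko does not need a building permit.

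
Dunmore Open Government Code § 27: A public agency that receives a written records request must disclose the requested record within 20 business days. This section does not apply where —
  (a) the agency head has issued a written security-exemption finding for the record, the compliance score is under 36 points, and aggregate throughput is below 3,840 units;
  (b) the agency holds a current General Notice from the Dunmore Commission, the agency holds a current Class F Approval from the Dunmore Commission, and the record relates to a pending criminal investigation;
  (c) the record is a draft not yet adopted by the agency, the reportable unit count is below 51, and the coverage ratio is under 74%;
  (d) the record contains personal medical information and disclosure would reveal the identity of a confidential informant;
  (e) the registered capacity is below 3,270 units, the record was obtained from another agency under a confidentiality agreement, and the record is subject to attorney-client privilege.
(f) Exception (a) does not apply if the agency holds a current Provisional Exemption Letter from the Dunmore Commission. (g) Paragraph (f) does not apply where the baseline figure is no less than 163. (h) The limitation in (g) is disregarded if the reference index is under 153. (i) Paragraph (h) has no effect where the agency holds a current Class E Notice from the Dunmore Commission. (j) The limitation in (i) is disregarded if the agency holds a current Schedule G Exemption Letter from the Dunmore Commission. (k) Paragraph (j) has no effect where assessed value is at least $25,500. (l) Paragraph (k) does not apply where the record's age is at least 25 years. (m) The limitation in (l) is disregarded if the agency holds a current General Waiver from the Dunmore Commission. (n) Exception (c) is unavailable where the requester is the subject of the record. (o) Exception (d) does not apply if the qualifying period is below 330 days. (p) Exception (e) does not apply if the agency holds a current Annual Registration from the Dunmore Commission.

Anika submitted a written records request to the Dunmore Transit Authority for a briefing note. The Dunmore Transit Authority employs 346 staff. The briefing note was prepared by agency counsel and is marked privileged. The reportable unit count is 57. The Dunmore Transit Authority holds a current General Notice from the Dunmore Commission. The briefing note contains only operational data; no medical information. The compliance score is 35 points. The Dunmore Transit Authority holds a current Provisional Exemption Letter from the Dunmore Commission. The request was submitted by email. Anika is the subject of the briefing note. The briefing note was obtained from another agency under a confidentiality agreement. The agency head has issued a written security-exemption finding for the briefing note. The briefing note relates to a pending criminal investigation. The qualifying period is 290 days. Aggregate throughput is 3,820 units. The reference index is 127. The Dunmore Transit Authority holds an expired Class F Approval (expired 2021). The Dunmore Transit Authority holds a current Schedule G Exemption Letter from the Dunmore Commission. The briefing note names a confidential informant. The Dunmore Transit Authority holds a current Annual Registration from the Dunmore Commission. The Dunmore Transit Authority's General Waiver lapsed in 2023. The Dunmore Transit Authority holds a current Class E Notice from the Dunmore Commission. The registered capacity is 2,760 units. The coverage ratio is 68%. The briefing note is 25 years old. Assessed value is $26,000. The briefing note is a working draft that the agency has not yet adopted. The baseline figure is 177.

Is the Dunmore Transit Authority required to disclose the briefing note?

Exception (a)'s conditions are all satisfied: a written security-exemption finding has been issued; the compliance score is 35 points, under the 36 points limit; aggregate throughput is 3,820 units, below the 3,840 units limit. But: (f) operates against (a): a current Provisional Exemption Letter is held. (g) is triggered (the baseline figure is 177, meeting the 163 threshold), but is itself disapplied by (h): (h) operates against (g): the reference index is 127, under the 153 limit. (i) applies (a current Class E Notice is held), but is itself disapplied by (j): (j) operates against (i): a current Schedule G Exemption Letter is held. (k) is engaged (assessed value is $26,000, meeting the $25,500 threshold), but is overridden by (l): (l) operates against (k): the record's age is 25 years, meeting the 25 years threshold. (m), which would lift (l), is not triggered — no current General Waiver is held. (a) is therefore removed.
Exception (b) requires that the agency holds a current Class F Approval from the Dunmore Commission; but the Class F Approval is not current, so (b) is unavailable.
Exception (c) fails — the reportable unit count is 57, not below 51.
Exception (d) fails — the briefing note contains only operational data.
Exception (e) is satisfied on its face — the registered capacity is 2,760 units, below the 3,270 units limit; the briefing note was obtained under a confidentiality agreement; the briefing note is privileged. But: (p) operates against (e): a current Annual Registration is held. So (e) is unavailable.
No exception displaces § 27.

Yes — the Dunmore Transit Authority must disclose the briefing note.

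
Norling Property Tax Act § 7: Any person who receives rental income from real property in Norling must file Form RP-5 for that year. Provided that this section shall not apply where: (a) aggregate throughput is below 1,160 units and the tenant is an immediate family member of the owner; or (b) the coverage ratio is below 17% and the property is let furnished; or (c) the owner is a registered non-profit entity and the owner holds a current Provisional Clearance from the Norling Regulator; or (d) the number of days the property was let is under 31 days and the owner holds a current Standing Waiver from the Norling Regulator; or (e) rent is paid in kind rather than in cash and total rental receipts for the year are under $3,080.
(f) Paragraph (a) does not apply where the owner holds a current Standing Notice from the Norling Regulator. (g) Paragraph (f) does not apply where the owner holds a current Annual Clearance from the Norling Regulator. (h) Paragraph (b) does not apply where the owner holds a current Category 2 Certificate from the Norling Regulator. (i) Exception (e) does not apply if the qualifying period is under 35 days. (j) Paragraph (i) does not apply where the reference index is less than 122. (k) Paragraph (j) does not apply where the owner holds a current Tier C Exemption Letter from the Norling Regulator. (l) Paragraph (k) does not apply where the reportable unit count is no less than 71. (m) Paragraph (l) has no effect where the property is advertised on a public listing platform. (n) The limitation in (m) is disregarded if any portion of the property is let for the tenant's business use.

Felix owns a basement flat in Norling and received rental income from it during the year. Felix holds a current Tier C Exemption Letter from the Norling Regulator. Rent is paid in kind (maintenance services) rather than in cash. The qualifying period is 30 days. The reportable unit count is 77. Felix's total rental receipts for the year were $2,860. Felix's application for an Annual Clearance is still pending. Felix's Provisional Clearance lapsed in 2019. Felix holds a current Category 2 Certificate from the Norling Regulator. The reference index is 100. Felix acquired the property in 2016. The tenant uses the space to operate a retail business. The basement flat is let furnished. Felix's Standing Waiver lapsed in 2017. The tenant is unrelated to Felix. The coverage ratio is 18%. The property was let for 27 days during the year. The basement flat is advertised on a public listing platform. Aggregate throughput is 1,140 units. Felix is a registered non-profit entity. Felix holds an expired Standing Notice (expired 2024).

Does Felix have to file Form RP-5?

Exception (a) fails — the tenant is unrelated to the owner.
Exception (b) requires that the coverage ratio is below 17%; but the coverage ratio is 18%, not below 17%, so (b) is unavailable.
Exception (c) fails — no current Provisional Clearance is held.
Exception (d) does not apply: no current Standing Waiver is held.
Exception (e): rent is paid in kind; total rental receipts for the year are $2,860, under the $3,080 limit — every condition holds. Considering the limiting provisions: (i) would limit (e) — the qualifying period is 30 days, under the 35 days limit — but (j) sets (i) aside: (j) operates against (i): the reference index is 100, less than the 122 limit. (k) would limit (j) — a current Tier C Exemption Letter is held — but (l) sets (k) aside: (l) operates against (k): the reportable unit count is 77, meeting the 71 threshold. (m) would limit (l) — the property is publicly advertised — but (n) sets (m) aside: (n) operates against (m): the space is let for business use. So (e) applies.

No — exception (e) applies; Felix is not required to file Form RP-5.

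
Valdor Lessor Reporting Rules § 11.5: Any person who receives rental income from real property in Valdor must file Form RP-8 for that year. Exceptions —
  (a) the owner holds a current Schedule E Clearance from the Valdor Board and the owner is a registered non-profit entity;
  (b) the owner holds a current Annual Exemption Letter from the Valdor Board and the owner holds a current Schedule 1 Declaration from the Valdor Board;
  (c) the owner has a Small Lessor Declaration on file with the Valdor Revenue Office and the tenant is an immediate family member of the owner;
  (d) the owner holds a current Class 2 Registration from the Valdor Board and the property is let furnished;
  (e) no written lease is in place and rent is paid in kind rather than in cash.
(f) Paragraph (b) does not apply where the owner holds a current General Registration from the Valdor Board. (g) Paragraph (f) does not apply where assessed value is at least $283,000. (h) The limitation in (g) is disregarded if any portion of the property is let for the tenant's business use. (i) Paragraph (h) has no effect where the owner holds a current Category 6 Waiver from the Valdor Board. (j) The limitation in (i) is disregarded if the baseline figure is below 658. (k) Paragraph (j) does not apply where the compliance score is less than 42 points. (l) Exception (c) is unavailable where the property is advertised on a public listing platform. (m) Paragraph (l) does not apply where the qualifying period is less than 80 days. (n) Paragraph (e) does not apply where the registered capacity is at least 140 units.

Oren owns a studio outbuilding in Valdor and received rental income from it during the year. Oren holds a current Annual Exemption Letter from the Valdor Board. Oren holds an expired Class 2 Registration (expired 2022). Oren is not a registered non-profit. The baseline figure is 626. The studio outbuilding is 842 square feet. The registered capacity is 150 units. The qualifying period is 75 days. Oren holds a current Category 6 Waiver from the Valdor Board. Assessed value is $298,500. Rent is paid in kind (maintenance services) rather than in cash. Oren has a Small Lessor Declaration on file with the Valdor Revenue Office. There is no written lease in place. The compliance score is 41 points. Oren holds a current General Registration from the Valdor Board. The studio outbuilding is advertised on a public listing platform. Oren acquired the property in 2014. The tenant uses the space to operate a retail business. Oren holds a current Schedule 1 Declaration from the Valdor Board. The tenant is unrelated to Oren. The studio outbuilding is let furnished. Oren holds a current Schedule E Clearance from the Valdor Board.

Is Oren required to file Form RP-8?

Exception (a) does not apply: Oren is not a registered non-profit.
Exception (b)'s conditions are all satisfied: a current Annual Exemption Letter is held; a current Schedule 1 Declaration is held. Applying paragraphs (f)–(k): (f) is triggered (a current General Registration is held), but is overridden by (g): (g) operates against (f): assessed value is $298,500, meeting the $283,000 threshold. (h) would limit (g) — the space is let for business use — but (i) sets (h) aside: (i) is engaged — a current Category 6 Waiver is held. (j) would limit (i) — the baseline figure is 626, below the 658 limit — but (k) sets (j) aside: (k) operates against (j): the compliance score is 41 points, less than the 42 points limit. So (b) applies.
Exception (c) requires that the tenant is an immediate family member of the owner; but the tenant is unrelated to the owner, so (c) is unavailable.
Exception (d) requires that the owner holds a current Class 2 Registration from the Valdor Board; but there is no Class 2 Registration in force, so (d) is unavailable.
Exception (e)'s conditions are all satisfied: there is no written lease; rent is paid in kind. However, paragraph (n) must be considered: (n) is triggered — the registered capacity is 150 units, meeting the 140 units threshold. (e) is therefore removed.

No — exception (b) applies; Oren is not required to file Form RP-8.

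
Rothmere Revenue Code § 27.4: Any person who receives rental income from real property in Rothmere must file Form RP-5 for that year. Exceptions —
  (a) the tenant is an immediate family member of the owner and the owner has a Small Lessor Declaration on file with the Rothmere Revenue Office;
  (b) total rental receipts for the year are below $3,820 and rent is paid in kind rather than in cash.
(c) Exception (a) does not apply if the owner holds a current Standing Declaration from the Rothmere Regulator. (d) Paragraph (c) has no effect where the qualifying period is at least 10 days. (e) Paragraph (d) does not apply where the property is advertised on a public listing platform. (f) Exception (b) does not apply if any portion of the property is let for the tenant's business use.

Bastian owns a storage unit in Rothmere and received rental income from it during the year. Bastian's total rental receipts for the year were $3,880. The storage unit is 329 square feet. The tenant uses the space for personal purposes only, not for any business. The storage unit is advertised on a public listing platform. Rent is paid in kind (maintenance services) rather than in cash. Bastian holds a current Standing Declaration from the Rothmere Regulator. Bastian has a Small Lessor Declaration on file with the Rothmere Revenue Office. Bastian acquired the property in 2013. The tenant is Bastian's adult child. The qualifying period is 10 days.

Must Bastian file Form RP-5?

Yes — Bastian must file Form RP-5.

Exception (a): the tenant is an immediate family member; a Small Lessor Declaration is on file — every condition holds. But: (c) operates against (a): a current Standing Declaration is held. (d) is triggered (the qualifying period is 10 days, meeting the 10 days threshold), but is displaced by (e): (e) operates — the property is publicly advertised. So (a) is unavailable.
Exception (b) fails — total rental receipts for the year are $3,880, not below $3,820.
No exception is made out. Bastian falls within the general rule.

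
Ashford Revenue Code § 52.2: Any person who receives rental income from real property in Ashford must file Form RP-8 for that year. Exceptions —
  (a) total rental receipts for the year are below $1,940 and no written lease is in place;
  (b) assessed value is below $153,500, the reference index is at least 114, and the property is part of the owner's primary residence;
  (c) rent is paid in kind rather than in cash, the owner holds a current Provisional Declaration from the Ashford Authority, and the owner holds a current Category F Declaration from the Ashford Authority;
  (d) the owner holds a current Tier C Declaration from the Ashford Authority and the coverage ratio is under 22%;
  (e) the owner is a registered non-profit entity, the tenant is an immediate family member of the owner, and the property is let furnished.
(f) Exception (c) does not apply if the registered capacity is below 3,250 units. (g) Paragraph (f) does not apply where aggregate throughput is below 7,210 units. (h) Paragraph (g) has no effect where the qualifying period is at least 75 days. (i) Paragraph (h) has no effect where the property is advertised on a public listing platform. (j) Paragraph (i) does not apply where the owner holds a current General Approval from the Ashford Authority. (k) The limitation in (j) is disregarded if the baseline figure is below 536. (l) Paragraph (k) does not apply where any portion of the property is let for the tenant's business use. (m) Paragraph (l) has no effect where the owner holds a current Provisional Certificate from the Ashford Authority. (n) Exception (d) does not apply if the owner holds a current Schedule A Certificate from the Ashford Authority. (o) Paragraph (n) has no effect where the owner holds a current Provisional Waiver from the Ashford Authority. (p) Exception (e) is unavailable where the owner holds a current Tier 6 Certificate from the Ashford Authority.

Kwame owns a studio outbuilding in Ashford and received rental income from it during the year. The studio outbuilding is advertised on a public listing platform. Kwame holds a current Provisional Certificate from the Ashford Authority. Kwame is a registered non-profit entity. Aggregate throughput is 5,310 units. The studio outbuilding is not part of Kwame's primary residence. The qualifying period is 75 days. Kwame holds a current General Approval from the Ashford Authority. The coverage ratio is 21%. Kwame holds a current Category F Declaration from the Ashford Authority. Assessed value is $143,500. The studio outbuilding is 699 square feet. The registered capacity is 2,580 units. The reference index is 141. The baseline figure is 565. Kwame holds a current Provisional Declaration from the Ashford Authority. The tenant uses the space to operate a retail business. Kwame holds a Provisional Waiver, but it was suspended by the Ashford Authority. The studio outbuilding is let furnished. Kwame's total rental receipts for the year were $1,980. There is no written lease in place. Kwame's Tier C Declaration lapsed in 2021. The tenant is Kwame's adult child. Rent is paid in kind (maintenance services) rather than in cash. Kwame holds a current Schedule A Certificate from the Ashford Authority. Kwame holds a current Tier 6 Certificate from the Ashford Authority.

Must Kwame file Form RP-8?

Exception (a) requires that total rental receipts for the year are below $1,940; but total rental receipts for the year are $1,980, not below $1,940, so (a) is unavailable.
Exception (b) requires that the property is part of the owner's primary residence; but the studio outbuilding is not part of the primary residence, so (b) is unavailable.
Exception (c) is satisfied on its face — rent is paid in kind; a current Provisional Declaration is held; a current Category F Declaration is held. But applying paragraphs (f)–(m): (f) operates — the registered capacity is 2,580 units, below the 3,250 units limit. (g) is engaged (aggregate throughput is 5,310 units, below the 7,210 units limit), but yields to (h): (h) is engaged — the qualifying period is 75 days, meeting the 75 days threshold. (i) is engaged (the property is publicly advertised), but is set aside by (j): (j) is engaged — a current General Approval is held. (k) is inapplicable (the baseline figure is 565, not below 536), so (j) stands. Exception (c) does not apply.
Exception (d) requires that the owner holds a current Tier C Declaration from the Ashford Authority; but no current Tier C Declaration is held, so (d) is unavailable.
Exception (e): Kwame is a registered non-profit; the tenant is an immediate family member; the property is let furnished — every condition holds. But applying paragraph (p): (p) operates against (e): a current Tier 6 Certificate is held. Exception (e) does not apply.
No exception displaces § 52.2.

Yes — Kwame must file Form RP-8.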